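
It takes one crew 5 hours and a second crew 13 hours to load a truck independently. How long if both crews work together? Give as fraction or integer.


Rate of A = 1/5 job per hour
Rate of B = 1/13 job per hour
Combined rate = 1/5 + 1/13
Find common denominator: (13 + 5)/(5*13) = 18/65
Combined rate = 18/65 job per hour
Time together = 1 / (18/65) = 65/18 hours

65/18


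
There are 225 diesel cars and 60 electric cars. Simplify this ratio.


Find GCD(225, 60)
GCD = 15
Divide both by 15: 225/15 = 15, 60/15 = 4
Simplified ratio = 15:4

15:4


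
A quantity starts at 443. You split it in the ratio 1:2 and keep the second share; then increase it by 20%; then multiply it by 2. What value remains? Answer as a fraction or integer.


Start with 443.
Step 1: Split 1:2, second share = 443 * 2/3 = 886/3
Step 2: Increase by 20%: 886/3 * 120/100 = 1772/5
Step 3: Multiply by 2: 1772/5 * 2 = 3544/5
Final result = 3544/5

3544/5


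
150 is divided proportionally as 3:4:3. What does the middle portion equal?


Ratio = 3:4:3
Total parts = 3 + 4 + 3 = 10
Value per part = 150 / 10 = 15
First share = 3 * 15 = 45
Middle share = 4 * 15 = 60
Third share = 3 * 15 = 45

60


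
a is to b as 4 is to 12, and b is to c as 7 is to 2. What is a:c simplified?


Given a:b = 4:12 and b:c = 7:2
Make b consistent. Multiply first ratio by 7: a:b = 28:84
Multiply second ratio by 12: b:c = 84:24
Now b = 84 in both, so a:b:c = 28:84:24
Therefore a:c = 28:24
Simplify by GCD: a:c = 7:6

7:6


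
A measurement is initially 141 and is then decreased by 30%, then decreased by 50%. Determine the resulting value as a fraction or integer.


Start: 141
Step 1: decrease by 30% => multiply by 70/100
  141 * 70/100 = 987/10
Step 2: decrease by 50% => multiply by 50/100
  987/10 * 50/100 = 987/20
Final value = 987/20

987/20


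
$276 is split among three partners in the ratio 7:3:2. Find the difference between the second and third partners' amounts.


Total parts = 7 + 3 + 2 = 12
Value per part = 276 / 12 = 23
Shares: 7*23=161, 3*23=69, 2*23=46
Second share = 69, third share = 46
Difference = |69 - 46| = 23

23


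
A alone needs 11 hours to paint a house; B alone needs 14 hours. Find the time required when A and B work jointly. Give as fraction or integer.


Rate of A = 1/11 job per hour
Rate of B = 1/14 job per hour
Combined rate = 1/11 + 1/14
Find common denominator: (14 + 11)/(11*14) = 25/154
Combined rate = 25/154 job per hour
Time together = 1 / (25/154) = 154/25 hours

154/25


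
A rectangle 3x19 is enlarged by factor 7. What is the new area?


Original dimensions: 3 x 19
Enlargement factor = 7
New width = 3 * 7 = 21
New height = 19 * 7 = 133
New area = 21 * 133 = 2793

2793


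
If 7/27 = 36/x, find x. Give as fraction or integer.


Setting up: 7/27 = 36/x
Cross multiply: 7 * x = 27 * 36
7x = 972
x = 972/7
x = 972/7

972/7


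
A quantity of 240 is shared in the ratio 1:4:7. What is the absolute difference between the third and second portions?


Total parts = 1 + 4 + 7 = 12
Value per part = 240 / 12 = 20
Shares: 1*20=20, 4*20=80, 7*20=140
Third share = 140, second share = 80
Difference = |140 - 80| = 60

60


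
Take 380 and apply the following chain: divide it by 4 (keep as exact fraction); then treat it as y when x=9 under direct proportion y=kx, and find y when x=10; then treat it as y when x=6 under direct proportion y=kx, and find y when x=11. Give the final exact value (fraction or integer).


Start with 380.
Step 1: Divide by 4: 380 / 4 = 95
Step 2: Direct prop: k = (95)/9; new y = k*10 = 95*10/9 = 950/9
Step 3: Direct prop: k = (950/9)/6; new y = k*11 = 950/9*11/6 = 5225/27
Final result = 5225/27

5225/27


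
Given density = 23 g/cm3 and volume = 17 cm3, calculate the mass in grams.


Using mass = density * volume
Density = 23 g/cm3
Volume = 17 cm3
Mass = 23 * 17
= 391 g

391


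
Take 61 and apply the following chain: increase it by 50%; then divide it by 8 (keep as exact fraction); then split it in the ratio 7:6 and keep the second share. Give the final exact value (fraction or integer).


Start with 61.
Step 1: Increase by 50%: 61 * 150/100 = 183/2
Step 2: Divide by 8: 183/2 / 8 = 183/16
Step 3: Split 7:6, second share = 183/16 * 6/13 = 549/104
Final result = 549/104

549/104


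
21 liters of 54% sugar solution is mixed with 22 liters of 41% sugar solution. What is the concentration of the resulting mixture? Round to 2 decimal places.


Solute in mixture 1 = 54% of 21 L = 21*54/100 = 567/50 L
Solute in mixture 2 = 41% of 22 L = 22*41/100 = 451/50 L
Total solute = 567/50 + 451/50 = 509/25 L
Total volume = 21 + 22 = 43 L
Final concentration = 509/25/43 * 100 = 47.35%

47.35


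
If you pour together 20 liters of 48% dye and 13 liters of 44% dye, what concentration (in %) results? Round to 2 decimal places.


Solute in mixture 1 = 48% of 20 L = 20*48/100 = 48/5 L
Solute in mixture 2 = 44% of 13 L = 13*44/100 = 143/25 L
Total solute = 48/5 + 143/25 = 383/25 L
Total volume = 20 + 13 = 33 L
Final concentration = 383/25/33 * 100 = 46.42%

46.42


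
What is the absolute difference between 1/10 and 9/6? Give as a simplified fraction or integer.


Simplify: 1/10 = 1/10 and 9/6 = 3/2
Find common denominator: LCD = 10
Convert: 1/10 and 15/10
Difference = |1 - 15|/10 = 14/10
Simplified = 7/5

7/5


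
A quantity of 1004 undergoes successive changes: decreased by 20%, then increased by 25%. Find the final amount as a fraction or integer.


Start: 1004
Step 1: decrease by 20% => multiply by 80/100
  1004 * 80/100 = 4016/5
Step 2: increase by 25% => multiply by 125/100
  4016/5 * 125/100 = 1004
Final value = 1004

1004


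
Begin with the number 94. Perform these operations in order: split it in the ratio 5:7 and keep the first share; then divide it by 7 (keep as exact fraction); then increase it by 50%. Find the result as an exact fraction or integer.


Start with 94.
Step 1: Split 5:7, first share = 94 * 5/12 = 235/6
Step 2: Divide by 7: 235/6 / 7 = 235/42
Step 3: Increase by 50%: 235/42 * 150/100 = 235/28
Final result = 235/28

235/28


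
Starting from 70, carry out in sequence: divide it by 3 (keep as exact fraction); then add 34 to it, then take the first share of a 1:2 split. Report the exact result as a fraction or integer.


Start with 70.
Step 1: Divide by 3: 70 / 3 = 70/3
Step 2: Add 34: 70/3+34=172/3; split 1:2 first = 172/3*1/3 = 172/9
Final result = 172/9

172/9


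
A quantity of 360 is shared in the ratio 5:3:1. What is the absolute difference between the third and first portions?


Total parts = 5 + 3 + 1 = 9
Value per part = 360 / 9 = 40
Shares: 5*40=200, 3*40=120, 1*40=40
Third share = 40, first share = 200
Difference = |40 - 200| = 160

160


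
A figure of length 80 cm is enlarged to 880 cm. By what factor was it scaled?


Original length = 80 cm
Scaled length = 880 cm
Scale factor = 880 / 80
= 11

11


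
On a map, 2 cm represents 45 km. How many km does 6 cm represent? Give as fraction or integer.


Map scale: 2 cm = 45 km
Measured distance on map = 6 cm
Set up proportion: 6 * 45 / 2
= 270 / 2
= 135 km

135


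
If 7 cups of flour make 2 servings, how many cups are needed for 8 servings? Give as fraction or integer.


Original: 7 cups for 2 servings
Target servings = 8
Scaling factor = 8/2
New amount = 7 * 8/2
= 56/2
= 28 cups

28


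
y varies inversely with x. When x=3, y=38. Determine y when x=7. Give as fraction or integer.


Inverse proportion: y = k/x
Find k: k = 3 * 38 = 114
Compute y at x=7: y = 114/7
y = 114/7

114/7


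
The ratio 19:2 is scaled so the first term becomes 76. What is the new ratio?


Original ratio: 19:2
First term target: 76
Scale factor = 76 / 19 = 4
Multiply second term: 2 * 4 = 8
Equivalent ratio = 76:8

76:8


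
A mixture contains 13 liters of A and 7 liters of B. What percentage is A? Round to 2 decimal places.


Volume of A = 13 L
Volume of B = 7 L
Total volume = 13 + 7 = 20 L
Percentage of A = (13/20) * 100
= 65.00%

65.00


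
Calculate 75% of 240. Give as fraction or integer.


Compute 75% of 240
Convert percentage: 75% = 75/100
Multiply: 240 * 75/100
= 18000/100
= 180

180


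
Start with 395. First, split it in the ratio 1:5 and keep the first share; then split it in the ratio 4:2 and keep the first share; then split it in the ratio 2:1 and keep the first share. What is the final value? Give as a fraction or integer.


Start with 395.
Step 1: Split 1:5, first share = 395 * 1/6 = 395/6
Step 2: Split 4:2, first share = 395/6 * 4/6 = 395/9
Step 3: Split 2:1, first share = 395/9 * 2/3 = 790/27
Final result = 790/27

790/27


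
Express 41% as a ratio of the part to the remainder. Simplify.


Part = 41%, Remainder = 59%
Ratio = 41:59
GCD(41, 59) = 1
Simplify: 41:59 = 41:59

41:59


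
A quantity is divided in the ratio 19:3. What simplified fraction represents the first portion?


Total parts = 19 + 3 = 22
First part fraction = 19/22
Simplify: 19/22 = 19/22

19/22


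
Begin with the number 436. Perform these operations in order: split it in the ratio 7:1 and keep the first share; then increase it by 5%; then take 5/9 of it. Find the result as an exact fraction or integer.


Start with 436.
Step 1: Split 7:1, first share = 436 * 7/8 = 763/2
Step 2: Increase by 5%: 763/2 * 105/100 = 16023/40
Step 3: Take 5/9: 16023/40 * 5/9 = 5341/24
Final result = 5341/24

5341/24


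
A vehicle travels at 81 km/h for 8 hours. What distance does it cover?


Using distance = speed * time
Speed = 81 km/h
Time = 8 hours
Distance = 81 * 8
= 648 km

648


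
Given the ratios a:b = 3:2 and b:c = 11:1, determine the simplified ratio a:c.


Given a:b = 3:2 and b:c = 11:1
Make b consistent. Multiply first ratio by 11: a:b = 33:22
Multiply second ratio by 2: b:c = 22:2
Now b = 22 in both, so a:b:c = 33:22:2
Therefore a:c = 33:2
Simplify by GCD: a:c = 33:2

33:2


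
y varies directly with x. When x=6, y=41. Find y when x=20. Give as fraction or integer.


Direct proportion: y = kx
Find k: k = 41/6 = 41/6
Compute y at x=20: y = 41/6 * 20
y = 410/3

410/3


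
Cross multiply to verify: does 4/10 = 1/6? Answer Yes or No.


Cross multiply to check 4/10 = 1/6
Left cross product: 4 * 6 = 24
Right cross product: 10 * 1 = 10
24 != 10
Not equal, so proportions differ => No

No


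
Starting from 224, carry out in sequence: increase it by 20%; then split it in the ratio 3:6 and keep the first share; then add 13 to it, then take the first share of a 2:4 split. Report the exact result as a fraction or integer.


Start with 224.
Step 1: Increase by 20%: 224 * 120/100 = 1344/5
Step 2: Split 3:6, first share = 1344/5 * 3/9 = 448/5
Step 3: Add 13: 448/5+13=513/5; split 2:4 first = 513/5*2/6 = 171/5
Final result = 171/5

171/5


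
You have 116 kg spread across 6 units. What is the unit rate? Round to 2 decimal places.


Total kg = 116
Number of units = 6
Unit rate = 116 / 6
= 19.33 kg per unit

19.33


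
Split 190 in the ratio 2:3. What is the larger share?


Total parts = 2 + 3 = 5
Value per part = 190 / 5 = 38
First share = 2 * 38 = 76
Second share = 3 * 38 = 114
Larger share = 114

114


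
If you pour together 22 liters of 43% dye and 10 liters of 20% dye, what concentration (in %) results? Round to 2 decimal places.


Solute in mixture 1 = 43% of 22 L = 22*43/100 = 473/50 L
Solute in mixture 2 = 20% of 10 L = 10*20/100 = 2 L
Total solute = 473/50 + 2 = 573/50 L
Total volume = 22 + 10 = 32 L
Final concentration = 573/50/32 * 100 = 35.81%

35.81


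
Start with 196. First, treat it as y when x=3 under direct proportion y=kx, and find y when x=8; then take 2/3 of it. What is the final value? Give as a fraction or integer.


Start with 196.
Step 1: Direct prop: k = (196)/3; new y = k*8 = 196*8/3 = 1568/3
Step 2: Take 2/3: 1568/3 * 2/3 = 3136/9
Final result = 3136/9

3136/9


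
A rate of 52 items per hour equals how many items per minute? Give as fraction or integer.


Converting from per hour to per minute
Rate = 52 items per hour
Divide by 60: 52/60
= 13/15 items per minute

13/15


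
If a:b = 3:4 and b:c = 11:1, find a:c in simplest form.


Given a:b = 3:4 and b:c = 11:1
Make b consistent. Multiply first ratio by 11: a:b = 33:44
Multiply second ratio by 4: b:c = 44:4
Now b = 44 in both, so a:b:c = 33:44:4
Therefore a:c = 33:4
Simplify by GCD: a:c = 33:4

33:4


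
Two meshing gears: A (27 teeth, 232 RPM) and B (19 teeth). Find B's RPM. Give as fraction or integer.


Gear ratio: teeth_A * RPM_A = teeth_B * RPM_B
27 * 232 = 19 * RPM_B
6264 = 19 * RPM_B
RPM_B = 6264 / 19
RPM_B = 6264/19

6264/19


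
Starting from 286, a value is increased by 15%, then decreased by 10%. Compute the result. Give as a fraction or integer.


Start: 286
Step 1: increase by 15% => multiply by 115/100
  286 * 115/100 = 3289/10
Step 2: decrease by 10% => multiply by 90/100
  3289/10 * 90/100 = 29601/100
Final value = 29601/100

29601/100


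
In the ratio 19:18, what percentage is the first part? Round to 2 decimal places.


Total parts = 19 + 18 = 37
First part fraction = 19/37
Percentage = (19/37) * 100
= 0.513514 * 100
= 51.35%

51.35


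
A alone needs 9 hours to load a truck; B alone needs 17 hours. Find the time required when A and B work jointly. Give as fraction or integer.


Rate of A = 1/9 job per hour
Rate of B = 1/17 job per hour
Combined rate = 1/9 + 1/17
Find common denominator: (17 + 9)/(9*17) = 26/153
Combined rate = 26/153 job per hour
Time together = 1 / (26/153) = 153/26 hours

153/26


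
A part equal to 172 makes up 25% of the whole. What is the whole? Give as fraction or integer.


Given: 172 is 25% of the whole
Set up: 172 = 25/100 * whole
whole = 172 * 100 / 25
whole = 17200 / 25
whole = 688

688


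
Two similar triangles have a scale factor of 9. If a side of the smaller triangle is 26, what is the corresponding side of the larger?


Similar triangles have proportional sides
Scale factor = 9
Smaller side = 26
Corresponding larger side = 26 * 9
= 234

234


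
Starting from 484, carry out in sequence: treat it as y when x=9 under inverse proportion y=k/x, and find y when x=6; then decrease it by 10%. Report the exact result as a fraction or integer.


Start with 484.
Step 1: Inverse prop: k = (484)*9; new y = k/6 = 484*9/6 = 726
Step 2: Decrease by 10%: 726 * 90/100 = 3267/5
Final result = 3267/5

3267/5


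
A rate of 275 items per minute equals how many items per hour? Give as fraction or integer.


Converting from per minute to per hour
Rate = 275 items per minute
Multiply by 60: 275 * 60
= 16500 items per hour

16500


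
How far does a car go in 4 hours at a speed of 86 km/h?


Using distance = speed * time
Speed = 86 km/h
Time = 4 hours
Distance = 86 * 4
= 344 km

344


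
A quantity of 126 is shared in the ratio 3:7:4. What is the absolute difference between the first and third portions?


Total parts = 3 + 7 + 4 = 14
Value per part = 126 / 14 = 9
Shares: 3*9=27, 7*9=63, 4*9=36
First share = 27, third share = 36
Difference = |27 - 36| = 9

9


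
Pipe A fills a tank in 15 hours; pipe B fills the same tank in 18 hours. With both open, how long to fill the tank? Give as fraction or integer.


Rate of A = 1/15 job per hour
Rate of B = 1/18 job per hour
Combined rate = 1/15 + 1/18
Find common denominator: (18 + 15)/(15*18) = 33/270
Combined rate = 11/90 job per hour
Time together = 1 / (11/90) = 90/11 hours

90/11


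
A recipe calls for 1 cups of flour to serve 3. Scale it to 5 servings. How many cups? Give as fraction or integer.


Original: 1 cups for 3 servings
Target servings = 5
Scaling factor = 5/3
New amount = 1 * 5/3
= 5/3
= 5/3 cups

5/3


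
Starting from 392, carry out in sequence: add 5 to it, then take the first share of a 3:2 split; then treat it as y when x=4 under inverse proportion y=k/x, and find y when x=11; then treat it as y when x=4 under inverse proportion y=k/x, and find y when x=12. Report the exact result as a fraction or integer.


Start with 392.
Step 1: Add 5: 392+5=397; split 3:2 first = 397*3/5 = 1191/5
Step 2: Inverse prop: k = (1191/5)*4; new y = k/11 = 1191/5*4/11 = 4764/55
Step 3: Inverse prop: k = (4764/55)*4; new y = k/12 = 4764/55*4/12 = 1588/55
Final result = 1588/55

1588/55


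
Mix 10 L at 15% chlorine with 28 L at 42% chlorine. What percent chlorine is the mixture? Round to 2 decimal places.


Solute in mixture 1 = 15% of 10 L = 10*15/100 = 3/2 L
Solute in mixture 2 = 42% of 28 L = 28*42/100 = 294/25 L
Total solute = 3/2 + 294/25 = 663/50 L
Total volume = 10 + 28 = 38 L
Final concentration = 663/50/38 * 100 = 34.89%

34.89


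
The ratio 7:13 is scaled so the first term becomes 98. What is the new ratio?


Original ratio: 7:13
First term target: 98
Scale factor = 98 / 7 = 14
Multiply second term: 13 * 14 = 182
Equivalent ratio = 98:182

98:182


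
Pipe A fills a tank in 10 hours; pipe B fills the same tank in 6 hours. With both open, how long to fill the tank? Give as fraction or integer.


Rate of A = 1/10 job per hour
Rate of B = 1/6 job per hour
Combined rate = 1/10 + 1/6
Find common denominator: (6 + 10)/(10*6) = 16/60
Combined rate = 4/15 job per hour
Time together = 1 / (4/15) = 15/4 hours

15/4


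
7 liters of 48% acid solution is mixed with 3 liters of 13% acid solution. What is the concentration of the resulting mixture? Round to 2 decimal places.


Solute in mixture 1 = 48% of 7 L = 7*48/100 = 84/25 L
Solute in mixture 2 = 13% of 3 L = 3*13/100 = 39/100 L
Total solute = 84/25 + 39/100 = 15/4 L
Total volume = 7 + 3 = 10 L
Final concentration = 15/4/10 * 100 = 37.50%

37.50


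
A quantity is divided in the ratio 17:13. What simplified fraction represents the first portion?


Total parts = 17 + 13 = 30
First part fraction = 17/30
Simplify: 17/30 = 17/30

17/30


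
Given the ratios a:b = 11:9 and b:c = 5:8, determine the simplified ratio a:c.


Given a:b = 11:9 and b:c = 5:8
Make b consistent. Multiply first ratio by 5: a:b = 55:45
Multiply second ratio by 9: b:c = 45:72
Now b = 45 in both, so a:b:c = 55:45:72
Therefore a:c = 55:72
Simplify by GCD: a:c = 55:72

55:72


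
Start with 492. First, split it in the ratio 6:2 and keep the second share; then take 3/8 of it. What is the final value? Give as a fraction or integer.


Start with 492.
Step 1: Split 6:2, second share = 492 * 2/8 = 123
Step 2: Take 3/8: 123 * 3/8 = 369/8
Final result = 369/8

369/8


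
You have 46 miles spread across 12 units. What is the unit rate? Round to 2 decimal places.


Total miles = 46
Number of units = 12
Unit rate = 46 / 12
= 3.83 miles per unit

3.83


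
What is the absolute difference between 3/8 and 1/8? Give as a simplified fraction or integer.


Simplify: 3/8 = 3/8 and 1/8 = 1/8
Find common denominator: LCD = 8
Convert: 3/8 and 1/8
Difference = |3 - 1|/8 = 2/8
Simplified = 1/4

1/4


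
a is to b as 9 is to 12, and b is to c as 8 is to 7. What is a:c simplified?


Given a:b = 9:12 and b:c = 8:7
Make b consistent. Multiply first ratio by 8: a:b = 72:96
Multiply second ratio by 12: b:c = 96:84
Now b = 96 in both, so a:b:c = 72:96:84
Therefore a:c = 72:84
Simplify by GCD: a:c = 6:7

6:7


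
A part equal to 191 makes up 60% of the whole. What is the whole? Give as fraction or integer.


Given: 191 is 60% of the whole
Set up: 191 = 60/100 * whole
whole = 191 * 100 / 60
whole = 19100 / 60
whole = 955/3

955/3


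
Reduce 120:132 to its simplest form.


Find GCD(120, 132)
GCD = 12
Divide both by 12: 120/12 = 10, 132/12 = 11
Simplified ratio = 10:11

10:11


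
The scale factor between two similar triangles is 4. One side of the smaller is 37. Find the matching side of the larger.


Similar triangles have proportional sides
Scale factor = 4
Smaller side = 37
Corresponding larger side = 37 * 4
= 148

148


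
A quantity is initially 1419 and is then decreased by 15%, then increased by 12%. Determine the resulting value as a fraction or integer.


Start: 1419
Step 1: decrease by 15% => multiply by 85/100
  1419 * 85/100 = 24123/20
Step 2: increase by 12% => multiply by 112/100
  24123/20 * 112/100 = 168861/125
Final value = 168861/125

168861/125


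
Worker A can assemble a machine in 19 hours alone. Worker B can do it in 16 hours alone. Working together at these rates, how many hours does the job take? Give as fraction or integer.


Rate of A = 1/19 job per hour
Rate of B = 1/16 job per hour
Combined rate = 1/19 + 1/16
Find common denominator: (16 + 19)/(19*16) = 35/304
Combined rate = 35/304 job per hour
Time together = 1 / (35/304) = 304/35 hours

304/35


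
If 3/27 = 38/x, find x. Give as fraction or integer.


Setting up: 3/27 = 38/x
Cross multiply: 3 * x = 27 * 38
3x = 1026
x = 1026/3
x = 342

342


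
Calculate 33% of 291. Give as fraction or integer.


Compute 33% of 291
Convert percentage: 33% = 33/100
Multiply: 291 * 33/100
= 9603/100
= 9603/100

9603/100


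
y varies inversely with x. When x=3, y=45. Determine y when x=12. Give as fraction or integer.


Inverse proportion: y = k/x
Find k: k = 3 * 45 = 135
Compute y at x=12: y = 135/12
y = 45/4

45/4


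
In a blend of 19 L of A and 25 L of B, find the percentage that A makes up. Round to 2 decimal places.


Volume of A = 19 L
Volume of B = 25 L
Total volume = 19 + 25 = 44 L
Percentage of A = (19/44) * 100
= 43.18%

43.18


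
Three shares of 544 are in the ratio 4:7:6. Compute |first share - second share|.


Total parts = 4 + 7 + 6 = 17
Value per part = 544 / 17 = 32
Shares: 4*32=128, 7*32=224, 6*32=192
First share = 128, second share = 224
Difference = |128 - 224| = 96

96


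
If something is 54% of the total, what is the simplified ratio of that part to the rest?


Part = 54%, Remainder = 46%
Ratio = 54:46
GCD(54, 46) = 2
Simplify: 27:23 = 27:23

27:23


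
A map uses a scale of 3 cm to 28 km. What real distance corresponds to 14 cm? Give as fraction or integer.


Map scale: 3 cm = 28 km
Measured distance on map = 14 cm
Set up proportion: 14 * 28 / 3
= 392 / 3
= 392/3 km

392/3


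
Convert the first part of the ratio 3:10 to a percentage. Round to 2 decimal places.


Total parts = 3 + 10 = 13
First part fraction = 3/13
Percentage = (3/13) * 100
= 0.230769 * 100
= 23.08%

23.08


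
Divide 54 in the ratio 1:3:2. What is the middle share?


Ratio = 1:3:2
Total parts = 1 + 3 + 2 = 6
Value per part = 54 / 6 = 9
First share = 1 * 9 = 9
Middle share = 3 * 9 = 27
Third share = 2 * 9 = 18

27


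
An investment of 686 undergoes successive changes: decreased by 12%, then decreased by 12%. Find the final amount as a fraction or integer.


Start: 686
Step 1: decrease by 12% => multiply by 88/100
  686 * 88/100 = 15092/25
Step 2: decrease by 12% => multiply by 88/100
  15092/25 * 88/100 = 332024/625
Final value = 332024/625

332024/625


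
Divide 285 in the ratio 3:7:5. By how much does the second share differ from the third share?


Total parts = 3 + 7 + 5 = 15
Value per part = 285 / 15 = 19
Shares: 3*19=57, 7*19=133, 5*19=95
Second share = 133, third share = 95
Difference = |133 - 95| = 38

38


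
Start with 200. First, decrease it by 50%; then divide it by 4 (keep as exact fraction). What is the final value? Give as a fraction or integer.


Start with 200.
Step 1: Decrease by 50%: 200 * 50/100 = 100
Step 2: Divide by 4: 100 / 4 = 25
Final result = 25

25


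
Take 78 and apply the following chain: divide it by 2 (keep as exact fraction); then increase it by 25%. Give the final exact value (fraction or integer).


Start with 78.
Step 1: Divide by 2: 78 / 2 = 39
Step 2: Increase by 25%: 39 * 125/100 = 195/4
Final result = 195/4

195/4


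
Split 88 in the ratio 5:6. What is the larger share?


Total parts = 5 + 6 = 11
Value per part = 88 / 11 = 8
First share = 5 * 8 = 40
Second share = 6 * 8 = 48
Larger share = 48

48


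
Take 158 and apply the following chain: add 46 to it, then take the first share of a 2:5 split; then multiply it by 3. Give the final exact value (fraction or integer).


Start with 158.
Step 1: Add 46: 158+46=204; split 2:5 first = 204*2/7 = 408/7
Step 2: Multiply by 3: 408/7 * 3 = 1224/7
Final result = 1224/7

1224/7


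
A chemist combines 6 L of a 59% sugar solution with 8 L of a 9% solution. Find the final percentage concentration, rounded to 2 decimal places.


Solute in mixture 1 = 59% of 6 L = 6*59/100 = 177/50 L
Solute in mixture 2 = 9% of 8 L = 8*9/100 = 18/25 L
Total solute = 177/50 + 18/25 = 213/50 L
Total volume = 6 + 8 = 14 L
Final concentration = 213/50/14 * 100 = 30.43%

30.43


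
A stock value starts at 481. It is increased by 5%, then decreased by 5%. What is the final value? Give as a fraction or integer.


Start: 481
Step 1: increase by 5% => multiply by 105/100
  481 * 105/100 = 10101/20
Step 2: decrease by 5% => multiply by 95/100
  10101/20 * 95/100 = 191919/400
Final value = 191919/400

191919/400


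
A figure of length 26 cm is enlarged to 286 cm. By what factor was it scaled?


Original length = 26 cm
Scaled length = 286 cm
Scale factor = 286 / 26
= 11

11


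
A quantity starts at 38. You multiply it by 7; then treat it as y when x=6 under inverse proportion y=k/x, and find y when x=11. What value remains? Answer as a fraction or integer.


Start with 38.
Step 1: Multiply by 7: 38 * 7 = 266
Step 2: Inverse prop: k = (266)*6; new y = k/11 = 266*6/11 = 1596/11
Final result = 1596/11

1596/11


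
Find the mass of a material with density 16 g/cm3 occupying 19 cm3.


Using mass = density * volume
Density = 16 g/cm3
Volume = 19 cm3
Mass = 16 * 19
= 304 g

304


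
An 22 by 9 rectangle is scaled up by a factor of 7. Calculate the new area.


Original dimensions: 22 x 9
Enlargement factor = 7
New width = 22 * 7 = 154
New height = 9 * 7 = 63
New area = 154 * 63 = 9702

9702


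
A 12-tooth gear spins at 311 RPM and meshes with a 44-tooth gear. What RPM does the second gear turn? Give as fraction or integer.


Gear ratio: teeth_A * RPM_A = teeth_B * RPM_B
12 * 311 = 44 * RPM_B
3732 = 44 * RPM_B
RPM_B = 3732 / 44
RPM_B = 933/11

933/11


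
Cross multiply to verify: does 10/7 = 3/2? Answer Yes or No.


Cross multiply to check 10/7 = 3/2
Left cross product: 10 * 2 = 20
Right cross product: 7 * 3 = 21
20 != 21
Not equal, so proportions differ => No

No


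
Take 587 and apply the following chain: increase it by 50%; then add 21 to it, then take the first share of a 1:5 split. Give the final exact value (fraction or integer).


Start with 587.
Step 1: Increase by 50%: 587 * 150/100 = 1761/2
Step 2: Add 21: 1761/2+21=1803/2; split 1:5 first = 1803/2*1/6 = 601/4
Final result = 601/4

601/4


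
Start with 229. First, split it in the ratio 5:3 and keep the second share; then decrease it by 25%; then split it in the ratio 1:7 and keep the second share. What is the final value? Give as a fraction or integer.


Start with 229.
Step 1: Split 5:3, second share = 229 * 3/8 = 687/8
Step 2: Decrease by 25%: 687/8 * 75/100 = 2061/32
Step 3: Split 1:7, second share = 2061/32 * 7/8 = 14427/256
Final result = 14427/256

14427/256


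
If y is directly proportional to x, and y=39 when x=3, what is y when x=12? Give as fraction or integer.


Direct proportion: y = kx
Find k: k = 39/3 = 13
Compute y at x=12: y = 13 * 12
y = 156

156


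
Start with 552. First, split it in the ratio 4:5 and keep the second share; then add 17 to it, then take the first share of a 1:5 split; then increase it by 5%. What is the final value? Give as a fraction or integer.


Start with 552.
Step 1: Split 4:5, second share = 552 * 5/9 = 920/3
Step 2: Add 17: 920/3+17=971/3; split 1:5 first = 971/3*1/6 = 971/18
Step 3: Increase by 5%: 971/18 * 105/100 = 6797/120
Final result = 6797/120

6797/120


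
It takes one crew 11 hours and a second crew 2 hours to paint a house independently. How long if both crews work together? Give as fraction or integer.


Rate of A = 1/11 job per hour
Rate of B = 1/2 job per hour
Combined rate = 1/11 + 1/2
Find common denominator: (2 + 11)/(11*2) = 13/22
Combined rate = 13/22 job per hour
Time together = 1 / (13/22) = 22/13 hours

22/13


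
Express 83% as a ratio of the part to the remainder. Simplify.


Part = 83%, Remainder = 17%
Ratio = 83:17
GCD(83, 17) = 1
Simplify: 83:17 = 83:17

83:17


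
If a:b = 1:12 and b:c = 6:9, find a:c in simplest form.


Given a:b = 1:12 and b:c = 6:9
Make b consistent. Multiply first ratio by 6: a:b = 6:72
Multiply second ratio by 12: b:c = 72:108
Now b = 72 in both, so a:b:c = 6:72:108
Therefore a:c = 6:108
Simplify by GCD: a:c = 1:18

1:18


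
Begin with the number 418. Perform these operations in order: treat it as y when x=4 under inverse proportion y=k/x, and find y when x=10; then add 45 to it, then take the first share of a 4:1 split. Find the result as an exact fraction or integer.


Start with 418.
Step 1: Inverse prop: k = (418)*4; new y = k/10 = 418*4/10 = 836/5
Step 2: Add 45: 836/5+45=1061/5; split 4:1 first = 1061/5*4/5 = 4244/25
Final result = 4244/25

4244/25


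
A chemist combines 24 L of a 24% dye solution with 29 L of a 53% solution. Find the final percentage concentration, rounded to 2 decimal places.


Solute in mixture 1 = 24% of 24 L = 24*24/100 = 144/25 L
Solute in mixture 2 = 53% of 29 L = 29*53/100 = 1537/100 L
Total solute = 144/25 + 1537/100 = 2113/100 L
Total volume = 24 + 29 = 53 L
Final concentration = 2113/100/53 * 100 = 39.87%

39.87


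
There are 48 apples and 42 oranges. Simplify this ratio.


Find GCD(48, 42)
GCD = 6
Divide both by 6: 48/6 = 8, 42/6 = 7
Simplified ratio = 8:7

8:7


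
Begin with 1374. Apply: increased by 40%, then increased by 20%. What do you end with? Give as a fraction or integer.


Start: 1374
Step 1: increase by 40% => multiply by 140/100
  1374 * 140/100 = 9618/5
Step 2: increase by 20% => multiply by 120/100
  9618/5 * 120/100 = 57708/25
Final value = 57708/25

57708/25


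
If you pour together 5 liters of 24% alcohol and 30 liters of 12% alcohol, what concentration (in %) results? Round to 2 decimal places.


Solute in mixture 1 = 24% of 5 L = 5*24/100 = 6/5 L
Solute in mixture 2 = 12% of 30 L = 30*12/100 = 18/5 L
Total solute = 6/5 + 18/5 = 24/5 L
Total volume = 5 + 30 = 35 L
Final concentration = 24/5/35 * 100 = 13.71%

13.71


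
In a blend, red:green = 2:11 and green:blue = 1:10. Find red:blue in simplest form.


Given a:b = 2:11 and b:c = 1:10
Make b consistent. Multiply first ratio by 1: a:b = 2:11
Multiply second ratio by 11: b:c = 11:110
Now b = 11 in both, so a:b:c = 2:11:110
Therefore a:c = 2:110
Simplify by GCD: a:c = 1:55

1:55


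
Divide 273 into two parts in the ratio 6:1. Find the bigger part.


Total parts = 6 + 1 = 7
Value per part = 273 / 7 = 39
First share = 6 * 39 = 234
Second share = 1 * 39 = 39
Larger share = 234

234


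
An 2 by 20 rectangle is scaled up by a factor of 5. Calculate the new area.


Original dimensions: 2 x 20
Enlargement factor = 5
New width = 2 * 5 = 10
New height = 20 * 5 = 100
New area = 10 * 100 = 1000

1000


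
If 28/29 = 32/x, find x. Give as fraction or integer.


Setting up: 28/29 = 32/x
Cross multiply: 28 * x = 29 * 32
28x = 928
x = 928/28
x = 232/7

232/7


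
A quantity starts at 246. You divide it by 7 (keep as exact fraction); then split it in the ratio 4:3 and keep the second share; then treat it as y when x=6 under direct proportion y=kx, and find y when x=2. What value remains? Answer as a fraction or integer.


Start with 246.
Step 1: Divide by 7: 246 / 7 = 246/7
Step 2: Split 4:3, second share = 246/7 * 3/7 = 738/49
Step 3: Direct prop: k = (738/49)/6; new y = k*2 = 738/49*2/6 = 246/49
Final result = 246/49

246/49


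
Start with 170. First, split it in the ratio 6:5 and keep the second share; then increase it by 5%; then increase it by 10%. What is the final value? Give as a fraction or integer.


Start with 170.
Step 1: Split 6:5, second share = 170 * 5/11 = 850/11
Step 2: Increase by 5%: 850/11 * 105/100 = 1785/22
Step 3: Increase by 10%: 1785/22 * 110/100 = 357/4
Final result = 357/4

357/4


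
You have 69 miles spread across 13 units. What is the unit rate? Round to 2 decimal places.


Total miles = 69
Number of units = 13
Unit rate = 69 / 13
= 5.31 miles per unit

5.31


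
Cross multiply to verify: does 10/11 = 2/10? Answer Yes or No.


Cross multiply to check 10/11 = 2/10
Left cross product: 10 * 10 = 100
Right cross product: 11 * 2 = 22
100 != 22
Not equal, so proportions differ => No

No


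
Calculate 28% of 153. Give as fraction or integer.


Compute 28% of 153
Convert percentage: 28% = 28/100
Multiply: 153 * 28/100
= 4284/100
= 1071/25

1071/25


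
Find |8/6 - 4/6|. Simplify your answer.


Simplify: 8/6 = 4/3 and 4/6 = 2/3
Find common denominator: LCD = 3
Convert: 4/3 and 2/3
Difference = |4 - 2|/3 = 2/3
Simplified = 2/3

2/3


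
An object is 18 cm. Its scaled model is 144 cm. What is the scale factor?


Original length = 18 cm
Scaled length = 144 cm
Scale factor = 144 / 18
= 8

8


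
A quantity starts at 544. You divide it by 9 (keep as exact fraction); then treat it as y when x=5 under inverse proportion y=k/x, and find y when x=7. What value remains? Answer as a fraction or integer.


Start with 544.
Step 1: Divide by 9: 544 / 9 = 544/9
Step 2: Inverse prop: k = (544/9)*5; new y = k/7 = 544/9*5/7 = 2720/63
Final result = 2720/63

2720/63


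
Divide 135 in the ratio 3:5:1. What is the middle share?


Ratio = 3:5:1
Total parts = 3 + 5 + 1 = 9
Value per part = 135 / 9 = 15
First share = 3 * 15 = 45
Middle share = 5 * 15 = 75
Third share = 1 * 15 = 15

75


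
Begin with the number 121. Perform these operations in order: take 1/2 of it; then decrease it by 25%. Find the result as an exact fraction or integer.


Start with 121.
Step 1: Take 1/2: 121 * 1/2 = 121/2
Step 2: Decrease by 25%: 121/2 * 75/100 = 363/8
Final result = 363/8

363/8


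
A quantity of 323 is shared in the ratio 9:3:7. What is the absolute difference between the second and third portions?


Total parts = 9 + 3 + 7 = 19
Value per part = 323 / 19 = 17
Shares: 9*17=153, 3*17=51, 7*17=119
Second share = 51, third share = 119
Difference = |51 - 119| = 68

68


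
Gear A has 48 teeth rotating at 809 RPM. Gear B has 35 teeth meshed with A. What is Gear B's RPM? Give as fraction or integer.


Gear ratio: teeth_A * RPM_A = teeth_B * RPM_B
48 * 809 = 35 * RPM_B
38832 = 35 * RPM_B
RPM_B = 38832 / 35
RPM_B = 38832/35

38832/35


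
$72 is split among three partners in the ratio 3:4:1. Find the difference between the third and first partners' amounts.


Total parts = 3 + 4 + 1 = 8
Value per part = 72 / 8 = 9
Shares: 3*9=27, 4*9=36, 1*9=9
Third share = 9, first share = 27
Difference = |9 - 27| = 18

18


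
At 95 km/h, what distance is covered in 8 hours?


Using distance = speed * time
Speed = 95 km/h
Time = 8 hours
Distance = 95 * 8
= 760 km

760


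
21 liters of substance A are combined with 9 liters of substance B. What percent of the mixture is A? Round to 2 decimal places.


Volume of A = 21 L
Volume of B = 9 L
Total volume = 21 + 9 = 30 L
Percentage of A = (21/30) * 100
= 70.00%

70.00


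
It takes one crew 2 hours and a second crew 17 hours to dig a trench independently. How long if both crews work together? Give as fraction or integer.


Rate of A = 1/2 job per hour
Rate of B = 1/17 job per hour
Combined rate = 1/2 + 1/17
Find common denominator: (17 + 2)/(2*17) = 19/34
Combined rate = 19/34 job per hour
Time together = 1 / (19/34) = 34/19 hours

34/19


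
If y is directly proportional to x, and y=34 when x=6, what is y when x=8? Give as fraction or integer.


Direct proportion: y = kx
Find k: k = 34/6 = 17/3
Compute y at x=8: y = 17/3 * 8
y = 136/3

136/3


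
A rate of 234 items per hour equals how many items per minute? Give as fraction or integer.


Converting from per hour to per minute
Rate = 234 items per hour
Divide by 60: 234/60
= 39/10 items per minute

39/10


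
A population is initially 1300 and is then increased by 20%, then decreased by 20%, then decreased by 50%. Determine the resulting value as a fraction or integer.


Start: 1300
Step 1: increase by 20% => multiply by 120/100
  1300 * 120/100 = 1560
Step 2: decrease by 20% => multiply by 80/100
  1560 * 80/100 = 1248
Step 3: decrease by 50% => multiply by 50/100
  1248 * 50/100 = 624
Final value = 624

624


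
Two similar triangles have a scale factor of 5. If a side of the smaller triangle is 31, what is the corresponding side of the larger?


Similar triangles have proportional sides
Scale factor = 5
Smaller side = 31
Corresponding larger side = 31 * 5
= 155

155


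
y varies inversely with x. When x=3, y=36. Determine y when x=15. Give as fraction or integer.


Inverse proportion: y = k/x
Find k: k = 3 * 36 = 108
Compute y at x=15: y = 108/15
y = 36/5

36/5


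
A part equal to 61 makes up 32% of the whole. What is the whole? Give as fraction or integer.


Given: 61 is 32% of the whole
Set up: 61 = 32/100 * whole
whole = 61 * 100 / 32
whole = 6100 / 32
whole = 1525/8

1525/8


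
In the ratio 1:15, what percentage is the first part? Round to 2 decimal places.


Total parts = 1 + 15 = 16
First part fraction = 1/16
Percentage = (1/16) * 100
= 0.0625 * 100
= 6.25%

6.25


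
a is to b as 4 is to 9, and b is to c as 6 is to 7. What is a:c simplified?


Given a:b = 4:9 and b:c = 6:7
Make b consistent. Multiply first ratio by 6: a:b = 24:54
Multiply second ratio by 9: b:c = 54:63
Now b = 54 in both, so a:b:c = 24:54:63
Therefore a:c = 24:63
Simplify by GCD: a:c = 8:21

8:21


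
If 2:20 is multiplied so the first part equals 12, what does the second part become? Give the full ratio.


Original ratio: 2:20
First term target: 12
Scale factor = 12 / 2 = 6
Multiply second term: 20 * 6 = 120
Equivalent ratio = 12:120

12:120


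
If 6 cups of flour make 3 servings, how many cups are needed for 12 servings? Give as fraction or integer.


Original: 6 cups for 3 servings
Target servings = 12
Scaling factor = 12/3
New amount = 6 * 12/3
= 72/3
= 24 cups

24


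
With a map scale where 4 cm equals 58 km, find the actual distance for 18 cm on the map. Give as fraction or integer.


Map scale: 4 cm = 58 km
Measured distance on map = 18 cm
Set up proportion: 18 * 58 / 4
= 1044 / 4
= 261 km

261


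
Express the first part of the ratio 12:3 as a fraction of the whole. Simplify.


Total parts = 12 + 3 = 15
First part fraction = 12/15
Simplify: 12/15 = 4/5

4/5


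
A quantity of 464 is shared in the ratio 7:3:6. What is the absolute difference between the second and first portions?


Total parts = 7 + 3 + 6 = 16
Value per part = 464 / 16 = 29
Shares: 7*29=203, 3*29=87, 6*29=174
Second share = 87, first share = 203
Difference = |87 - 203| = 116

116


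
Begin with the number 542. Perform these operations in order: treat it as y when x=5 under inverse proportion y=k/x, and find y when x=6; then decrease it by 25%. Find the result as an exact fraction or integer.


Start with 542.
Step 1: Inverse prop: k = (542)*5; new y = k/6 = 542*5/6 = 1355/3
Step 2: Decrease by 25%: 1355/3 * 75/100 = 1355/4
Final result = 1355/4

1355/4


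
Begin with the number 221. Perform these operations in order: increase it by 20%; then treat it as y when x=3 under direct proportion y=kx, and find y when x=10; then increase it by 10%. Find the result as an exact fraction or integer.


Start with 221.
Step 1: Increase by 20%: 221 * 120/100 = 1326/5
Step 2: Direct prop: k = (1326/5)/3; new y = k*10 = 1326/5*10/3 = 884
Step 3: Increase by 10%: 884 * 110/100 = 4862/5
Final result = 4862/5

4862/5


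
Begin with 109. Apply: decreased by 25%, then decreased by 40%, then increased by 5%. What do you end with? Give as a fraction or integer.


Start: 109
Step 1: decrease by 25% => multiply by 75/100
  109 * 75/100 = 327/4
Step 2: decrease by 40% => multiply by 60/100
  327/4 * 60/100 = 981/20
Step 3: increase by 5% => multiply by 105/100
  981/20 * 105/100 = 20601/400
Final value = 20601/400

20601/400
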